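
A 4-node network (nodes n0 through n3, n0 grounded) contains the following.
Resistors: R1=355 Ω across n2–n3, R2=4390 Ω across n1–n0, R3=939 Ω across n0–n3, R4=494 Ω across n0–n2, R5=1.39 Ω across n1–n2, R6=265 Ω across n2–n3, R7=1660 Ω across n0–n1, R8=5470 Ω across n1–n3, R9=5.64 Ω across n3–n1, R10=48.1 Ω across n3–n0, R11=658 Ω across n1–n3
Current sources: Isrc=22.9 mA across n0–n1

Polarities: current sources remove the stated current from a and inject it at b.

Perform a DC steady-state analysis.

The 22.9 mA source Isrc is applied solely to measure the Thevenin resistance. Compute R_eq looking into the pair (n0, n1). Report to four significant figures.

Apply KCL at each of the 3 non-ground nodes and solve the resulting linear system.
Node n1: branches {R2, R5, R7, R8, R9, R11, Isrc} → V_1 = 1.022
Node n2: branches {R1, R4, R5, R6} → V_2 = 1.019
Node n3: branches {R1, R3, R6, R8, R9, R10, R11} → V_3 = 0.9146

R_eq = 44.65 Ω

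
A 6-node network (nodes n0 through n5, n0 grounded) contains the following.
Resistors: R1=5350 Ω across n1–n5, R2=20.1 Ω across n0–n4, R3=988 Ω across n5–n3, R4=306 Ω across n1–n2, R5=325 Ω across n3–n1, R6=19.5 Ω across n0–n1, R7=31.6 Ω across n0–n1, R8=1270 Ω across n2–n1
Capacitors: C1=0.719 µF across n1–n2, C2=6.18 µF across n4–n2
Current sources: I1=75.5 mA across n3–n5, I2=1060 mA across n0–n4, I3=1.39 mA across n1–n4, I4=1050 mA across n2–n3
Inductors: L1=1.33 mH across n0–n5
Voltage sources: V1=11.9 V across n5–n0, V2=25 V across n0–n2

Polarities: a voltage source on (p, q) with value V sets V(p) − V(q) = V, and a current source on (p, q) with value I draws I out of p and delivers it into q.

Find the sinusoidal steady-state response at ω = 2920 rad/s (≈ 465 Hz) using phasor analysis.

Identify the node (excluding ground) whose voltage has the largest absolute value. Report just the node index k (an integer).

3

Apply KCL at each of the 5 non-ground nodes and solve the resulting linear system.
Node n1: branches {R1, C1, I3, R4, R5, R6, R7, R8} → V_1 = 7.280-0.7707j
Node n2: branches {C1, R4, C2, I4, R8, V2} → V_2 = -25.00+0.000j
Node n3: branches {I1, R3, R5, I4} → V_3 = 246.7-0.5800j
Node n4: branches {I2, R2, I3, C2} → V_4 = 15.95-14.85j
Node n5: branches {R1, I1, R3, L1, V1} → V_5 = 11.90+0.000j
Source currents: i(V1)=0.3123+3.063j, i(V2)=0.6495-0.8036j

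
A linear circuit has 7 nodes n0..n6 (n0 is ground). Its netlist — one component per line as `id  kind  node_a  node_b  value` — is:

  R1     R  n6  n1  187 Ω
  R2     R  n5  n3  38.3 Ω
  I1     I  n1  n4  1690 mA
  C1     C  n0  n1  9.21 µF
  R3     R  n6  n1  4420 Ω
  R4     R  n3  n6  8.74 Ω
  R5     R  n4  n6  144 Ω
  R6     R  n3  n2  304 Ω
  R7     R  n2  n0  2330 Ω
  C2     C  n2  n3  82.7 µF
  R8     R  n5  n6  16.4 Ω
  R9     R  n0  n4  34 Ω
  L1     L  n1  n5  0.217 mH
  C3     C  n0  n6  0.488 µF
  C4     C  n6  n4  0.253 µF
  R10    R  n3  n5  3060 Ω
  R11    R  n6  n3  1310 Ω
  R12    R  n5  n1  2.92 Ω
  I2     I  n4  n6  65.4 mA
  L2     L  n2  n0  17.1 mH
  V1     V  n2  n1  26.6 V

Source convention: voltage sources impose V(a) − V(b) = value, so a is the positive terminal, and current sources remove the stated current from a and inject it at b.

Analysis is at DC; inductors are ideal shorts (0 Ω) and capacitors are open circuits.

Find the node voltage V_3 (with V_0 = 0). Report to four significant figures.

-21.06 V

MNA unknowns: 6 node voltages V₁..V_6 plus 3 source currents (L1, L2, V1)
R1: Y=0.005348 on G[6,1]
R2: Y=0.02611 on G[5,3]
I1: z[1]−=1.69, z[4]+=1.69
C1: Y=0.000 on G[0,1]
R3: Y=0.0002262 on G[6,1]
R4: Y=0.1144 on G[3,6]
R5: Y=0.006944 on G[4,6]
R6: Y=0.003289 on G[3,2]
R7: Y=0.0004292 on G[2,0]
C2: Y=0.000 on G[2,3]
R8: Y=0.06098 on G[5,6]
R9: Y=0.02941 on G[0,4]
L1: row V1−V5=0, i_L1 at 1,5
C3: Y=0.000 on G[0,6]
C4: Y=0.000 on G[6,4]
R10: Y=0.0003268 on G[3,5]
R11: Y=0.0007634 on G[6,3]
R12: Y=0.3425 on G[5,1]
I2: z[4]−=0.0654, z[6]+=0.0654
L2: row V2−V0=0, i_L2 at 2,0
V1: row V2−V1=26.6, i_V1 at 2,1
solve → V1=-26.60, V2=0.000, V3=-21.06, V4=40.79, V5=-26.60, V6=-20.39
aux → i_L1=-0.5250, i_L2=-1.200, i_V1=1.130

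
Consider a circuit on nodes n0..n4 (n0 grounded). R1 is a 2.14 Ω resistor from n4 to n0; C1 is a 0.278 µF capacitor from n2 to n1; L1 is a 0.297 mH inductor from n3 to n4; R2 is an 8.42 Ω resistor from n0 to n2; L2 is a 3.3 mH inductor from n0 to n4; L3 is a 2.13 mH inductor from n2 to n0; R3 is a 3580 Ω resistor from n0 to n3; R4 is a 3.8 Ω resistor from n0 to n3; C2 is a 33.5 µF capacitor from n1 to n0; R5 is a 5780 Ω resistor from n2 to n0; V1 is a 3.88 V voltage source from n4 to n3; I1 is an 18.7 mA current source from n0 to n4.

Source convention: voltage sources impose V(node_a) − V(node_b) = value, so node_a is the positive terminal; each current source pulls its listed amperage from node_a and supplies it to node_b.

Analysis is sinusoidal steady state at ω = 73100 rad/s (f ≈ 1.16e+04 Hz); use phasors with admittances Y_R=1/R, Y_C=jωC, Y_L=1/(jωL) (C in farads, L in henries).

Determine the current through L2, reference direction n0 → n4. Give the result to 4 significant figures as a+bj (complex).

Apply KCL at each of the 4 non-ground nodes and solve the resulting linear system.
Node n1: branches {C1, C2} → V_1 = 0.000+0.000j
Node n2: branches {C1, R2, L3, R5} → V_2 = 0.000+0.000j
Node n3: branches {L1, R3, R4, V1} → V_3 = -2.456+0.008080j
Node n4: branches {R1, L1, L2, V1, I1} → V_4 = 1.424+0.008080j
Source currents: i(V1)=-0.6469+0.1808j

-3.350e-05+0.005904j A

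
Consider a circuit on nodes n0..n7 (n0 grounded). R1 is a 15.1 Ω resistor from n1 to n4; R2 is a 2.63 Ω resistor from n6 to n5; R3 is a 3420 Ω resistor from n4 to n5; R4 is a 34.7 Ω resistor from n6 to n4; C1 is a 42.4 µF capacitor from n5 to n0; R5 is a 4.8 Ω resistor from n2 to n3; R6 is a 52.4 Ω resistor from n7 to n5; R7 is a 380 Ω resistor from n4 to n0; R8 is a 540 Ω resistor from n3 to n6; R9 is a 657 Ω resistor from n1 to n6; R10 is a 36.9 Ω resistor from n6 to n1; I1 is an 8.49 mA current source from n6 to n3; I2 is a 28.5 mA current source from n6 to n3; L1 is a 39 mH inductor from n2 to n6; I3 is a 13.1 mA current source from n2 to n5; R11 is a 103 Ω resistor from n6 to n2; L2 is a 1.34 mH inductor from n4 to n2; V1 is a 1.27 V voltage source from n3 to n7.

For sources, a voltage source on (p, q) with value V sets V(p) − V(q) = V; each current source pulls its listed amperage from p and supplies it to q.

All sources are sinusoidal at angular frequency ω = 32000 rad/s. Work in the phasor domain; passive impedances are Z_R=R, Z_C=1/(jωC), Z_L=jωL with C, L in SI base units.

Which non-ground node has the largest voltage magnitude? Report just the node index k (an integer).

Apply KCL at each of the 7 non-ground nodes and solve the resulting linear system.
Node n1: branches {R1, R9, R10} → V_1 = 0.2070-0.1922j
Node n2: branches {R5, L1, I3, R11, L2} → V_2 = 0.8611+0.4672j
Node n3: branches {R5, R8, I1, I2, V1} → V_3 = 1.049+0.4244j
Node n4: branches {R1, R3, R4, R7, L2} → V_4 = 0.3073-0.2672j
Node n5: branches {R2, R3, C1, R6, I3} → V_5 = 0.0005183+0.0005961j
Node n6: branches {R2, R4, R8, R9, R10, I1, I2, L1, R11} → V_6 = -0.02520-0.01862j
Node n7: branches {R6, V1} → V_7 = -0.2206+0.4244j
Source currents: i(V1)=-0.004221+0.008088j

3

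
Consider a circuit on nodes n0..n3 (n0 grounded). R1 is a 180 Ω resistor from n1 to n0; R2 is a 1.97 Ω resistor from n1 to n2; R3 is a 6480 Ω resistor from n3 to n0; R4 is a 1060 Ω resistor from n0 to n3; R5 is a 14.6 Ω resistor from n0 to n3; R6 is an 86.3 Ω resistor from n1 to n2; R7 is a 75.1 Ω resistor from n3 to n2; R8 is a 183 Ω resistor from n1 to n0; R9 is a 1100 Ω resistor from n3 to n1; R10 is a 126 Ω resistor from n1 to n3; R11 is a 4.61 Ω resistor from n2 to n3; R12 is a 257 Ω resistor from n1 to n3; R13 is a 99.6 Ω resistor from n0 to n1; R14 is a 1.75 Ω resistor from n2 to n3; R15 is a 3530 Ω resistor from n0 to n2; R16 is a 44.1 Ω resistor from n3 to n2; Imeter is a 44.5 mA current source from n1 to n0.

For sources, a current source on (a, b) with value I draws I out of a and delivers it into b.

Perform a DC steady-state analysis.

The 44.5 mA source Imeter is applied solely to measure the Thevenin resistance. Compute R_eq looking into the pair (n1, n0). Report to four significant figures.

Apply KCL at each of the 3 non-ground nodes and solve the resulting linear system.
Node n1: branches {R1, R2, R6, R8, R9, R10, R12, R13, Imeter} → V_1 = -0.5647
Node n2: branches {R2, R6, R7, R11, R14, R15, R16} → V_2 = -0.5044
Node n3: branches {R3, R4, R5, R7, R9, R10, R11, R12, R14, R16} → V_3 = -0.4665

R_eq = 12.69 Ω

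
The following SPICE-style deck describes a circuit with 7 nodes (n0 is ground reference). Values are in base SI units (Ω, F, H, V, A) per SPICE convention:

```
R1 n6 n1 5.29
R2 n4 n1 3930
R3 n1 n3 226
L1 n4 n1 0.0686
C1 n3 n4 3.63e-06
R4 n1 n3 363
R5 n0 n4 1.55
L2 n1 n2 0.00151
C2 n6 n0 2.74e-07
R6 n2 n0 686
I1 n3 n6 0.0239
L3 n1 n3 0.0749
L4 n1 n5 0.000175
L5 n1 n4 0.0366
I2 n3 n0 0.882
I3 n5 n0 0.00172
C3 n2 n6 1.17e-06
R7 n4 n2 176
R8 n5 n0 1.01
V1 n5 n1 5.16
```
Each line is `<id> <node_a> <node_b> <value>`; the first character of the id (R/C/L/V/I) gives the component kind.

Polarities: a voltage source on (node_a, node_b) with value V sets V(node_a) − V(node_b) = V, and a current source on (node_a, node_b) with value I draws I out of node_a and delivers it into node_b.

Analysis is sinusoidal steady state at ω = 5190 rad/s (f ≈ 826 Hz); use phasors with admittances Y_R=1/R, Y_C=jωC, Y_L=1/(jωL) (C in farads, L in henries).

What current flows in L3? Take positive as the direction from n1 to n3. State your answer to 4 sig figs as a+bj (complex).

-0.1217-0.04275j A

MNA unknowns: 6 node voltages V₁..V_6 plus 1 source current (V1)
R1: Y=0.1890+0.000j on G[6,1]
R2: Y=0.0002545+0.000j on G[4,1]
R3: Y=0.004425+0.000j on G[1,3]
L1: Y=0.000-0.002809j on G[4,1]
C1: Y=0.000+0.01884j on G[3,4]
R4: Y=0.002755+0.000j on G[1,3]
R5: Y=0.6452+0.000j on G[0,4]
L2: Y=0.000-0.1276j on G[1,2]
C2: Y=0.000+0.001422j on G[6,0]
R6: Y=0.001458+0.000j on G[2,0]
I1: z[3]−=0.0239, z[6]+=0.0239
L3: Y=0.000-0.002572j on G[1,3]
L4: Y=0.000-1.101j on G[1,5]
L5: Y=0.000-0.005264j on G[1,4]
I2: z[3]−=0.882, z[0]+=0.882
I3: z[5]−=0.00172, z[0]+=0.00172
C3: Y=0.000+0.006072j on G[2,6]
R7: Y=0.005682+0.000j on G[4,2]
R8: Y=0.9901+0.000j on G[5,0]
V1: row V5−V1=5.16, i_V1 at 5,1
solve → V1=-5.113+0.3559j, V2=-5.059+0.5845j, V3=-21.73+47.68j, V4=-1.430-0.5366j, V5=0.04734+0.3559j, V6=-4.989+0.3912j
aux → i_V1=-0.04859+5.329j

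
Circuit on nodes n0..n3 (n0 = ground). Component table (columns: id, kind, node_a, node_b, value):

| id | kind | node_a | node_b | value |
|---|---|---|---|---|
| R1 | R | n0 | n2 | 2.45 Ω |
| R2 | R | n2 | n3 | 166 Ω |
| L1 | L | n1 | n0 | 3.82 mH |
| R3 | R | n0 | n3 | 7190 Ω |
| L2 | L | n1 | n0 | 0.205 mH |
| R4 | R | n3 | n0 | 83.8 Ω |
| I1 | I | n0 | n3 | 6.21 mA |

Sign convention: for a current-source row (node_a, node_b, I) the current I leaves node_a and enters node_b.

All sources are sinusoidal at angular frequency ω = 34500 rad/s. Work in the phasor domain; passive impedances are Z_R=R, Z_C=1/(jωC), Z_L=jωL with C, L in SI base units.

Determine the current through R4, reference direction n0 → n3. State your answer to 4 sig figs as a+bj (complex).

-0.004115+0.000j A

Element admittances at ω=34500 rad/s:
  Y(R1) = 0.4082+0.000j S between n0,n2
  Y(R2) = 0.006024+0.000j S between n2,n3
  Y(L1) = 0.000-0.007588j S between n1,n0
  Y(R3) = 0.0001391+0.000j S between n0,n3
  Y(L2) = 0.000-0.1414j S between n1,n0
  Y(R4) = 0.01193+0.000j S between n3,n0
  I1: injects 0.00621 A into n3 (from n0)
Assemble and solve the 3×3 MNA system:
  V(n1)=0.000+0.000j  V(n2)=0.005015+0.000j  V(n3)=0.3448+0.000j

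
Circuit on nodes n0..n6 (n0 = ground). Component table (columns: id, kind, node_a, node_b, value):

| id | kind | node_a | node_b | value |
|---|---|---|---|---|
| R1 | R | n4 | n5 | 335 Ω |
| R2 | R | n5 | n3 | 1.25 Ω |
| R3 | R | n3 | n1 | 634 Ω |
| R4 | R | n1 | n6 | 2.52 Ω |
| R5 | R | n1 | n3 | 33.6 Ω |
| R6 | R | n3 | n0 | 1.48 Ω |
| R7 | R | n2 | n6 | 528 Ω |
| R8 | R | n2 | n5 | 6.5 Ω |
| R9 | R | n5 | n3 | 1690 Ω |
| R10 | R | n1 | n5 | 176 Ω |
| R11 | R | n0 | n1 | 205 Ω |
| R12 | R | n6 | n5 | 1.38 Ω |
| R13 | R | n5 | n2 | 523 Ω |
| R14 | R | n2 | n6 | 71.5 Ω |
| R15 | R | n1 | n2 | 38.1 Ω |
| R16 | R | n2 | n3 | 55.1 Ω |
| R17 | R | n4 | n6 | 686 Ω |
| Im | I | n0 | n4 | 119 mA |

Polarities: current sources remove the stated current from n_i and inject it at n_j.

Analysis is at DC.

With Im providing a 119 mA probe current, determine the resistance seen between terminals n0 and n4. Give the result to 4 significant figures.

Apply KCL at each of the 6 non-ground nodes and solve the resulting linear system.
Node n1: branches {R3, R4, R5, R10, R11, R15} → V_1 = 0.3343
Node n2: branches {R7, R8, R13, R14, R15, R16} → V_2 = 0.3054
Node n3: branches {R2, R3, R5, R6, R9, R16} → V_3 = 0.1737
Node n4: branches {R1, R17, Im} → V_4 = 27.11
Node n5: branches {R1, R2, R8, R9, R10, R12, R13} → V_5 = 0.3110
Node n6: branches {R4, R7, R12, R14, R17} → V_6 = 0.3534

R_eq = 227.8 Ω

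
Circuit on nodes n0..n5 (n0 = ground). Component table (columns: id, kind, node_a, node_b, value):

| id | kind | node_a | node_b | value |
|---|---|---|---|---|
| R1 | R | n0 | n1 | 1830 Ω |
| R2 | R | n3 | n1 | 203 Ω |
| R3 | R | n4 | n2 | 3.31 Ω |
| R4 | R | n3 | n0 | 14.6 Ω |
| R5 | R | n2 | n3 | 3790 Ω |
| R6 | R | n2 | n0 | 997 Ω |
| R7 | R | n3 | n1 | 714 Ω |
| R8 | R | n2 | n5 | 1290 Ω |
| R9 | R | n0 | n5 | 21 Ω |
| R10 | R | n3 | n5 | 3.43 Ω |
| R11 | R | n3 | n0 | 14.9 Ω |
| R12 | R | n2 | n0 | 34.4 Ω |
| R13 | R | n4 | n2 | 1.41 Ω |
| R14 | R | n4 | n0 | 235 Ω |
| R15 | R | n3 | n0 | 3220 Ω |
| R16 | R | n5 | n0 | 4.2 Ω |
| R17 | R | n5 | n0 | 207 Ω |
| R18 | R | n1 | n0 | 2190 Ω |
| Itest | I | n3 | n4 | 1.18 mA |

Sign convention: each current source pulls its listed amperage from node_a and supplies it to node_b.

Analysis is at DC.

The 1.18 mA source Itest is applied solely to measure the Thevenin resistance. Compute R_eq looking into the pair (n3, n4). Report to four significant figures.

R_eq = 32.45 Ω

MNA unknowns: 5 node voltages V₁..V_5
R1: Y=0.0005464 on G[0,1]
R2: Y=0.004926 on G[3,1]
R3: Y=0.3021 on G[4,2]
R4: Y=0.06849 on G[3,0]
R5: Y=0.0002639 on G[2,3]
R6: Y=0.001003 on G[2,0]
R7: Y=0.001401 on G[3,1]
R8: Y=0.0007752 on G[2,5]
R9: Y=0.04762 on G[0,5]
R10: Y=0.2915 on G[3,5]
R11: Y=0.06711 on G[3,0]
R12: Y=0.02907 on G[2,0]
R13: Y=0.7092 on G[4,2]
R14: Y=0.004255 on G[4,0]
R15: Y=0.0003106 on G[3,0]
R16: Y=0.2381 on G[5,0]
R17: Y=0.004831 on G[5,0]
R18: Y=0.0004566 on G[1,0]
Itest: z[3]−=0.00118, z[4]+=0.00118
solve → V1=-0.003536, V2=0.03317, V3=-0.004097, V4=0.03419, V5=-0.002005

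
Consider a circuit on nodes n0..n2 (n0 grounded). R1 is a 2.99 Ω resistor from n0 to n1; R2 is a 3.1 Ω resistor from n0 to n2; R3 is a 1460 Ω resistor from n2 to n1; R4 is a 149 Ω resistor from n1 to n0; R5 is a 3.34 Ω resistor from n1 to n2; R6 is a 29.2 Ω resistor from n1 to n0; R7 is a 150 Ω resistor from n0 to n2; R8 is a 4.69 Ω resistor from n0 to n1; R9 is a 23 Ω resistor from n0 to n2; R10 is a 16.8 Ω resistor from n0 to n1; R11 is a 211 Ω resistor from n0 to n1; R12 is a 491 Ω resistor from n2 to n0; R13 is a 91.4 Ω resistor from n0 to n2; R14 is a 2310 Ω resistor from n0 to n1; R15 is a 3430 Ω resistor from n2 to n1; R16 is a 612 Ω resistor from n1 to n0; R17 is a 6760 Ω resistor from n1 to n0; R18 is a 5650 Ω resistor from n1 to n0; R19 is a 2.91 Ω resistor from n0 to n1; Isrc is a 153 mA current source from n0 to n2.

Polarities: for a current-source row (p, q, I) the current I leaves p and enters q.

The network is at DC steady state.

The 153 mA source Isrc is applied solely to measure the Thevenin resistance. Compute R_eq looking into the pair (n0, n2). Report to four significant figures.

Element admittances at DC:
  Y(R1) = 0.3344 S between n0,n1
  Y(R2) = 0.3226 S between n0,n2
  Y(R3) = 0.0006849 S between n2,n1
  Y(R4) = 0.006711 S between n1,n0
  Y(R5) = 0.2994 S between n1,n2
  Y(R6) = 0.03425 S between n1,n0
  Y(R7) = 0.006667 S between n0,n2
  Y(R8) = 0.2132 S between n0,n1
  Y(R9) = 0.04348 S between n0,n2
  Y(R10) = 0.05952 S between n0,n1
  Y(R11) = 0.004739 S between n0,n1
  Y(R12) = 0.002037 S between n2,n0
  Y(R13) = 0.01094 S between n0,n2
  Y(R14) = 0.0004329 S between n0,n1
  Y(R15) = 0.0002915 S between n2,n1
  Y(R16) = 0.001634 S between n1,n0
  Y(R17) = 0.0001479 S between n1,n0
  Y(R18) = 0.0001770 S between n1,n0
  Y(R19) = 0.3436 S between n0,n1
  Isrc: injects 0.153 A into n2 (from n0)
Assemble and solve the 2×2 MNA system:
  V(n1)=0.05736  V(n2)=0.2481

R_eq = 1.622 Ω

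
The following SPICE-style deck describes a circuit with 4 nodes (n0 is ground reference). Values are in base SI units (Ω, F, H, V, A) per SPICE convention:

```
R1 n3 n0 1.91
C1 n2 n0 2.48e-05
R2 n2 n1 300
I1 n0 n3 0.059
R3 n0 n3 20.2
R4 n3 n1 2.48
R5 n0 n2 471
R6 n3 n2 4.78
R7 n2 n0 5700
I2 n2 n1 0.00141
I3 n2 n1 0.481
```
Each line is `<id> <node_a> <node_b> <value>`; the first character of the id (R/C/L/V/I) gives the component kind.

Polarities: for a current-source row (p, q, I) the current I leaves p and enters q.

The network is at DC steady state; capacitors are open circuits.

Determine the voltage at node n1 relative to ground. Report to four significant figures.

MNA unknowns: 3 node voltages V₁..V_3
R1: Y=0.5236 on G[3,0]
C1: Y=0.000 on G[2,0]
R2: Y=0.003333 on G[2,1]
I1: z[0]−=0.059, z[3]+=0.059
R3: Y=0.04950 on G[0,3]
R4: Y=0.4032 on G[3,1]
R5: Y=0.002123 on G[0,2]
R6: Y=0.2092 on G[3,2]
R7: Y=0.0001754 on G[2,0]
I2: z[2]−=0.00141, z[1]+=0.00141
I3: z[2]−=0.481, z[1]+=0.481
solve → V1=1.280, V2=-2.117, V3=0.1114

1.280 V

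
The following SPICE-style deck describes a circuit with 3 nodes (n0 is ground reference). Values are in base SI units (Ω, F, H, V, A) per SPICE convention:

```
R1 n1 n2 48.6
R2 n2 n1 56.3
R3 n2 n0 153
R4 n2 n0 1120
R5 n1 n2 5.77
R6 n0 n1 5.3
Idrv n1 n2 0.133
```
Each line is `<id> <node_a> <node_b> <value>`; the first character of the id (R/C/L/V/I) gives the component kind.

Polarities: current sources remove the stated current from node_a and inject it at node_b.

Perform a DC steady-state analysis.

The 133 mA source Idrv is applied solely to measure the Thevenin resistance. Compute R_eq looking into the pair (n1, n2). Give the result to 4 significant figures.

R_eq = 4.570 Ω

Apply KCL at each of the 2 non-ground nodes and solve the resulting linear system.
Node n1: branches {R1, R2, R5, R6, Idrv} → V_1 = -0.02303
Node n2: branches {R1, R2, R3, R4, R5, Idrv} → V_2 = 0.5848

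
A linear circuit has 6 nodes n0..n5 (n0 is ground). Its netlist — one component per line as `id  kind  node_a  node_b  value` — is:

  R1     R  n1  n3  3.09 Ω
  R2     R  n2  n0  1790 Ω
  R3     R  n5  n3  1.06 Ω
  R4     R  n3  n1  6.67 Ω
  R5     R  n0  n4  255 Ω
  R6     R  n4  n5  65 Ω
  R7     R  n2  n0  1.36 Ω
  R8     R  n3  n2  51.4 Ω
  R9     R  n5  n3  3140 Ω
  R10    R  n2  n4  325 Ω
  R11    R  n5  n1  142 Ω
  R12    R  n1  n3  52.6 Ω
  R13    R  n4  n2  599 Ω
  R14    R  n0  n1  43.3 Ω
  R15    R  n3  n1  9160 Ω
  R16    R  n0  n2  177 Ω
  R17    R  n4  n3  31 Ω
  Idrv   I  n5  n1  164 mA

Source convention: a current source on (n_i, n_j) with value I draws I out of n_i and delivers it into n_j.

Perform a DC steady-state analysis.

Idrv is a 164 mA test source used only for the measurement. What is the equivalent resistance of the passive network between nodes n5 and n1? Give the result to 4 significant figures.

Element admittances at DC:
  Y(R1) = 0.3236 S between n1,n3
  Y(R2) = 0.0005587 S between n2,n0
  Y(R3) = 0.9434 S between n5,n3
  Y(R4) = 0.1499 S between n3,n1
  Y(R5) = 0.003922 S between n0,n4
  Y(R6) = 0.01538 S between n4,n5
  Y(R7) = 0.7353 S between n2,n0
  Y(R8) = 0.01946 S between n3,n2
  Y(R9) = 0.0003185 S between n5,n3
  Y(R10) = 0.003077 S between n2,n4
  Y(R11) = 0.007042 S between n5,n1
  Y(R12) = 0.01901 S between n1,n3
  Y(R13) = 0.001669 S between n4,n2
  Y(R14) = 0.02309 S between n0,n1
  Y(R15) = 0.0001092 S between n3,n1
  Y(R16) = 0.005650 S between n0,n2
  Y(R17) = 0.03226 S between n4,n3
  Idrv: injects 0.164 A into n1 (from n5)
Assemble and solve the 5×5 MNA system:
  V(n1)=0.1764  V(n2)=-0.004617  V(n3)=-0.1413  V(n4)=-0.1658  V(n5)=-0.3091

R_eq = 2.960 Ω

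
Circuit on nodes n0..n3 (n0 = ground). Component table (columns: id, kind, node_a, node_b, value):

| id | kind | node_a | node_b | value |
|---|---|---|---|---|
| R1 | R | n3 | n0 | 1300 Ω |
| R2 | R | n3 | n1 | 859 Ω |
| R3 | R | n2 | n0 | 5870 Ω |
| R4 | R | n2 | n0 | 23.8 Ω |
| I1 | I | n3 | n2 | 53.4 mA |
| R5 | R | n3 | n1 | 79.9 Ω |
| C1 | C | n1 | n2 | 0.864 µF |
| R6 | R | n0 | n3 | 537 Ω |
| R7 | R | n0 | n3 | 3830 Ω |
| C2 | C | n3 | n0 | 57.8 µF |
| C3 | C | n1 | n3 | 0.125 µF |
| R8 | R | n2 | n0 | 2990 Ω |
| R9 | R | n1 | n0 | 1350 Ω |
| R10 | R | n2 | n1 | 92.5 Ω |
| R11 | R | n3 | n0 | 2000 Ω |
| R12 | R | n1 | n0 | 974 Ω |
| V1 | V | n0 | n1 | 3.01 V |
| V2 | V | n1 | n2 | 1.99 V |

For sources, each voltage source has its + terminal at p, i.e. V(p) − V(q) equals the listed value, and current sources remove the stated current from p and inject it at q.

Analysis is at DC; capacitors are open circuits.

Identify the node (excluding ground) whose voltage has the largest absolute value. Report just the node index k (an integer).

3

Element admittances at DC:
  Y(R1) = 0.0007692 S between n3,n0
  Y(R2) = 0.001164 S between n3,n1
  Y(R3) = 0.0001704 S between n2,n0
  Y(R4) = 0.04202 S between n2,n0
  I1: injects 0.0534 A into n2 (from n3)
  Y(R5) = 0.01252 S between n3,n1
  Y(C1) = 0.000 S between n1,n2
  Y(R6) = 0.001862 S between n0,n3
  Y(R7) = 0.0002611 S between n0,n3
  Y(C2) = 0.000 S between n3,n0
  Y(C3) = 0.000 S between n1,n3
  Y(R8) = 0.0003344 S between n2,n0
  Y(R9) = 0.0007407 S between n1,n0
  Y(R10) = 0.01081 S between n2,n1
  Y(R11) = 0.0005000 S between n3,n0
  Y(R12) = 0.001027 S between n1,n0
  V1: constraint V(n0)−V(n1) = 3.01
  V2: constraint V(n1)−V(n2) = 1.99
Assemble and solve the 5×5 MNA system:
  V(n1)=-3.010  V(n2)=-5.000  V(n3)=-5.540
  i(V1)=-0.2367  i(V2)=-0.2875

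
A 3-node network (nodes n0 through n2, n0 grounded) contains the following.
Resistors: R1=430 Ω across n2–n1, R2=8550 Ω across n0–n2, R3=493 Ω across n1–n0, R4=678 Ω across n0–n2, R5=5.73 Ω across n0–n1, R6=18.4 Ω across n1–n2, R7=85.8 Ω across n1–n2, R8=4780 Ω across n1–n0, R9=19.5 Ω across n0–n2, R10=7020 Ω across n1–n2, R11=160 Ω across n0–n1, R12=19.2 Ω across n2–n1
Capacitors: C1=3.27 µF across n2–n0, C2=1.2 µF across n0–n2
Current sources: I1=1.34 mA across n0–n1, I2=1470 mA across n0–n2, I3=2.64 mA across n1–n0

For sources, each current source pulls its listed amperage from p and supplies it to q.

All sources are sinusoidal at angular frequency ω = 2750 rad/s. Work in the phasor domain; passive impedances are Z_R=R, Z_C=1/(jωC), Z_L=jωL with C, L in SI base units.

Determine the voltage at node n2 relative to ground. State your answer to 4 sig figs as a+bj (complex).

11.59-1.135j V

Element admittances at ω=2750 rad/s:
  Y(R1) = 0.002326+0.000j S between n2,n1
  Y(R2) = 0.0001170+0.000j S between n0,n2
  Y(R3) = 0.002028+0.000j S between n1,n0
  Y(R4) = 0.001475+0.000j S between n0,n2
  Y(R5) = 0.1745+0.000j S between n0,n1
  Y(C1) = 0.000+0.008993j S between n2,n0
  Y(C2) = 0.000+0.003300j S between n0,n2
  I1: injects 0.00134 A into n1 (from n0)
  Y(R6) = 0.05435+0.000j S between n1,n2
  Y(R7) = 0.01166+0.000j S between n1,n2
  Y(R8) = 0.0002092+0.000j S between n1,n0
  I2: injects 1.47 A into n2 (from n0)
  Y(R9) = 0.05128+0.000j S between n0,n2
  Y(R10) = 0.0001425+0.000j S between n1,n2
  Y(R11) = 0.006250+0.000j S between n0,n1
  Y(R12) = 0.05208+0.000j S between n2,n1
  I3: injects 0.00264 A into n0 (from n1)
Assemble and solve the 2×2 MNA system:
  V(n1)=4.600-0.4508j  V(n2)=11.59-1.135j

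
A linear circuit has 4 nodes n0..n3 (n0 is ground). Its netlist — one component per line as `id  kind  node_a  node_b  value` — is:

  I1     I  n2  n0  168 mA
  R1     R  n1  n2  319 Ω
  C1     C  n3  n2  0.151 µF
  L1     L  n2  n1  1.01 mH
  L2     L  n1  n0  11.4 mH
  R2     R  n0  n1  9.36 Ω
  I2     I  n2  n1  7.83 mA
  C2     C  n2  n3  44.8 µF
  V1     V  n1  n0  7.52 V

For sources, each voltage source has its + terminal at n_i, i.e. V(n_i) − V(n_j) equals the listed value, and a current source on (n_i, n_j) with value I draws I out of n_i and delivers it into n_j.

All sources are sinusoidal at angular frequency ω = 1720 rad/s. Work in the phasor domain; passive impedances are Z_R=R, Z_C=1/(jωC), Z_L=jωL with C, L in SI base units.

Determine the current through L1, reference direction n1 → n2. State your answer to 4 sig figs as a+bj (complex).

0.1758-0.0009575j A

Element admittances at ω=1720 rad/s:
  I1: injects 0.168 A into n0 (from n2)
  Y(R1) = 0.003135+0.000j S between n1,n2
  Y(C1) = 0.000+0.0002597j S between n3,n2
  Y(L1) = 0.000-0.5756j S between n2,n1
  Y(L2) = 0.000-0.05100j S between n1,n0
  Y(R2) = 0.1068+0.000j S between n0,n1
  I2: injects 0.00783 A into n1 (from n2)
  Y(C2) = 0.000+0.07706j S between n2,n3
  V1: constraint V(n1)−V(n0) = 7.52
Assemble and solve the 4×4 MNA system:
  V(n1)=7.520+0.000j  V(n2)=7.518-0.3054j  V(n3)=7.518-0.3054j
  i(V1)=-0.9714+0.3835j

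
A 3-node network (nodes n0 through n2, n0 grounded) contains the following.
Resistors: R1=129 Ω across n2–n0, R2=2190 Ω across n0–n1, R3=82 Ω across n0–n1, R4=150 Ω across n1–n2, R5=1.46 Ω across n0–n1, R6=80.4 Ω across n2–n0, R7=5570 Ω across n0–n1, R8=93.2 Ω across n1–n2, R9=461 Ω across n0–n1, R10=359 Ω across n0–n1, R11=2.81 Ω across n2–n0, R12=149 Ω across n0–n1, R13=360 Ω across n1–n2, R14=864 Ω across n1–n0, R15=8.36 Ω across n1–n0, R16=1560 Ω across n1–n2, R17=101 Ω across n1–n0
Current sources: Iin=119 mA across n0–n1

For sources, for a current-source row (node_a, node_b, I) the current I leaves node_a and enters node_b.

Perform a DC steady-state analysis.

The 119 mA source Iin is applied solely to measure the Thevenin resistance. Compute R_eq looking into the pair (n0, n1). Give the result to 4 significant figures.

Element admittances at DC:
  Y(R1) = 0.007752 S between n2,n0
  Y(R2) = 0.0004566 S between n0,n1
  Y(R3) = 0.01220 S between n0,n1
  Y(R4) = 0.006667 S between n1,n2
  Y(R5) = 0.6849 S between n0,n1
  Y(R6) = 0.01244 S between n2,n0
  Y(R7) = 0.0001795 S between n0,n1
  Y(R8) = 0.01073 S between n1,n2
  Y(R9) = 0.002169 S between n0,n1
  Y(R10) = 0.002786 S between n0,n1
  Y(R11) = 0.3559 S between n2,n0
  Y(R12) = 0.006711 S between n0,n1
  Y(R13) = 0.002778 S between n1,n2
  Y(R14) = 0.001157 S between n1,n0
  Y(R15) = 0.1196 S between n1,n0
  Y(R16) = 0.0006410 S between n1,n2
  Y(R17) = 0.009901 S between n1,n0
  Iin: injects 0.119 A into n1 (from n0)
Assemble and solve the 2×2 MNA system:
  V(n1)=0.1384  V(n2)=0.007259

R_eq = 1.163 Ω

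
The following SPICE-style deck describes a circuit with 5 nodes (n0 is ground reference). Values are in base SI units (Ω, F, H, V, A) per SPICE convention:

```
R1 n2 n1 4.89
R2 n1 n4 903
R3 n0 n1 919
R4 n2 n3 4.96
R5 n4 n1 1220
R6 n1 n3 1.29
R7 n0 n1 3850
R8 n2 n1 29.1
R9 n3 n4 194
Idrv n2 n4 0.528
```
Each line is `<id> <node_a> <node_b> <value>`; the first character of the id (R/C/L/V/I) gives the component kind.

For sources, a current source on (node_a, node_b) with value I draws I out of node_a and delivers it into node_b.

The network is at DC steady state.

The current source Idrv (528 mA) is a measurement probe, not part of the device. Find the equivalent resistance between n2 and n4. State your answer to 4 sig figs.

R_eq = 143.6 Ω

MNA unknowns: 4 node voltages V₁..V_4
R1: Y=0.2045 on G[2,1]
R2: Y=0.001107 on G[1,4]
R3: Y=0.001088 on G[0,1]
R4: Y=0.2016 on G[2,3]
R5: Y=0.0008197 on G[4,1]
R6: Y=0.7752 on G[1,3]
R7: Y=0.0002597 on G[0,1]
R8: Y=0.03436 on G[2,1]
R9: Y=0.005155 on G[3,4]
Idrv: z[2]−=0.528, z[4]+=0.528
solve → V1=0.000, V2=-1.125, V3=0.1610, V4=74.68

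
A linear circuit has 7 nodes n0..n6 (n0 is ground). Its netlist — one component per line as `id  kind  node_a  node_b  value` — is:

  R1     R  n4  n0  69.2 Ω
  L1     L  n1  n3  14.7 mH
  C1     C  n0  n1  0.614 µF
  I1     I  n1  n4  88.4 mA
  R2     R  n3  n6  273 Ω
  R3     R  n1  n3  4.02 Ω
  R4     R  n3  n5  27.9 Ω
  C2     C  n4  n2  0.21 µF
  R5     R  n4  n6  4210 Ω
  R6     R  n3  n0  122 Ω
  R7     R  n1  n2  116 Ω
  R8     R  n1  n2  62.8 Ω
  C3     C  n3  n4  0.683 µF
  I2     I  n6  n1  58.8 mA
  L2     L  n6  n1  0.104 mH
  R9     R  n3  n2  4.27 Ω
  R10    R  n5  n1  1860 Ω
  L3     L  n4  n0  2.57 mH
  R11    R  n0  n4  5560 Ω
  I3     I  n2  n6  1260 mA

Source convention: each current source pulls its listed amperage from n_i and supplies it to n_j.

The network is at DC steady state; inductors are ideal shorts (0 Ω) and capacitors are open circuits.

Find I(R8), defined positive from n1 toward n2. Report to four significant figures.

0.07754 A

Apply KCL at each of the 6 non-ground nodes and solve the resulting linear system.
Node n1: branches {L1, C1, I1, R3, R7, R8, I2, L2, R10} → V_1 = -10.48
Node n2: branches {C2, R7, R8, R9, I3} → V_2 = -15.35
Node n3: branches {L1, R2, R3, R4, R6, C3, R9} → V_3 = -10.48
Node n4: branches {R1, I1, C2, R5, C3, L3, R11} → V_4 = 0.000
Node n5: branches {R4, R10} → V_5 = -10.48
Node n6: branches {R2, R5, I2, L2, I3} → V_6 = -10.48
Source currents: i(L1)=1.055, i(L2)=1.204, i(L3)=0.08591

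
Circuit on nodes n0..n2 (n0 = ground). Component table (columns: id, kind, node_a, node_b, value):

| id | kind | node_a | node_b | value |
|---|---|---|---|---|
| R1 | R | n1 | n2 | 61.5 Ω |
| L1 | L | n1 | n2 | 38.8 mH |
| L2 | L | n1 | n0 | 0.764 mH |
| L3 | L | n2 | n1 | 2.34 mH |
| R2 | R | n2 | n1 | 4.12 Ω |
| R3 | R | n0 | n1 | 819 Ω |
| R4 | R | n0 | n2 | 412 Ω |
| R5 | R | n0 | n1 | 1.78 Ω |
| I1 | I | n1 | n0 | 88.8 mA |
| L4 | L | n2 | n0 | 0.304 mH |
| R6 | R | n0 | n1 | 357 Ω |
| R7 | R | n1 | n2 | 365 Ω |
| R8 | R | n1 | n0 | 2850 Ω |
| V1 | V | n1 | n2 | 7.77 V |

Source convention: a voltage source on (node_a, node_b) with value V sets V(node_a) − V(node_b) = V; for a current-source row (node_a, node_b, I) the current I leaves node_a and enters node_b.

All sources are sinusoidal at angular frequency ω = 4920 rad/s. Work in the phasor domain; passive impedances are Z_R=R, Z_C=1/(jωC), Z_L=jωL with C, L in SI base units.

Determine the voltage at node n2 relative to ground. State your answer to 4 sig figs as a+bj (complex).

Apply KCL at each of the 2 non-ground nodes and solve the resulting linear system.
Node n1: branches {R1, L1, L2, L3, R2, R3, R5, I1, R6, R7, R8, V1} → V_1 = 4.024-2.523j
Node n2: branches {R1, L1, L3, R2, R4, L4, R7, V1} → V_2 = -3.746-2.523j
Source currents: i(V1)=-3.729+3.214j

-3.746-2.523j V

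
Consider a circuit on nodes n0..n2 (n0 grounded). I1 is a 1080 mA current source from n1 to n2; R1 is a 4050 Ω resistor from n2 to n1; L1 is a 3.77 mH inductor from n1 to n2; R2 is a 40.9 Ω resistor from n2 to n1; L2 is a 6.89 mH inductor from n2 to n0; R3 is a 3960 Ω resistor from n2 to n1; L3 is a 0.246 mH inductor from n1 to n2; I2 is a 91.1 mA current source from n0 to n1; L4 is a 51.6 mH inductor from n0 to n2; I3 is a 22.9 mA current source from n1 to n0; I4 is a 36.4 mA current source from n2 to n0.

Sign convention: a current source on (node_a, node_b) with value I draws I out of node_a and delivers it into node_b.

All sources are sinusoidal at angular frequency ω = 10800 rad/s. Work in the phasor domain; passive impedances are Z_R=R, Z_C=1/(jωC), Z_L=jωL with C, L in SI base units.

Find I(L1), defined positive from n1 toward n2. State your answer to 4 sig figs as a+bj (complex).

-0.06174+0.003842j A

MNA unknowns: 2 node voltages V₁..V_2
I1: z[1]−=1.08, z[2]+=1.08
R1: Y=0.0002469+0.000j on G[2,1]
L1: Y=0.000-0.02456j on G[1,2]
R2: Y=0.02445+0.000j on G[2,1]
L2: Y=0.000-0.01344j on G[2,0]
R3: Y=0.0002525+0.000j on G[2,1]
L3: Y=0.000-0.3764j on G[1,2]
I2: z[0]−=0.0911, z[1]+=0.0911
L4: Y=0.000-0.001794j on G[0,2]
I3: z[1]−=0.0229, z[0]+=0.0229
I4: z[2]−=0.0364, z[0]+=0.0364
solve → V1=-0.1564-0.4262j, V2=0.000+2.088j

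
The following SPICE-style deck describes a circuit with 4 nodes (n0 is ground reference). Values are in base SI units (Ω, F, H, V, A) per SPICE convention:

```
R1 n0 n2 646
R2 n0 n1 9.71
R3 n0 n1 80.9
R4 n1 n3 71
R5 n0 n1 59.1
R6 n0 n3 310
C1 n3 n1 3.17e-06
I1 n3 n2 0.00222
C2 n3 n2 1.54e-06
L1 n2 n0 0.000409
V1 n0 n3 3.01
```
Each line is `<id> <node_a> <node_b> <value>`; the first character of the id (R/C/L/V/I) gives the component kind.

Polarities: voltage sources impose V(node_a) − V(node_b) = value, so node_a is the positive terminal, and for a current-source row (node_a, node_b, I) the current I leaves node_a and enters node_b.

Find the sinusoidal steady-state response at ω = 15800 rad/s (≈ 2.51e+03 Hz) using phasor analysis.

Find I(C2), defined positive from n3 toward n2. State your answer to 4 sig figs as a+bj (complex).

0.0002520-0.08691j A

Element admittances at ω=15800 rad/s:
  Y(R1) = 0.001548+0.000j S between n0,n2
  Y(R2) = 0.1030+0.000j S between n0,n1
  Y(R3) = 0.01236+0.000j S between n0,n1
  Y(R4) = 0.01408+0.000j S between n1,n3
  Y(R5) = 0.01692+0.000j S between n0,n1
  Y(R6) = 0.003226+0.000j S between n0,n3
  Y(C1) = 0.000+0.05009j S between n3,n1
  I1: injects 0.00222 A into n2 (from n3)
  Y(C2) = 0.000+0.02433j S between n3,n2
  Y(L1) = 0.000-0.1547j S between n2,n0
  V1: constraint V(n0)−V(n3) = 3.01
Assemble and solve the 4×4 MNA system:
  V(n1)=-0.5749-0.8334j  V(n2)=0.5617+0.01036j  V(n3)=-3.010+0.000j
  i(V1)=-0.08328-0.1971j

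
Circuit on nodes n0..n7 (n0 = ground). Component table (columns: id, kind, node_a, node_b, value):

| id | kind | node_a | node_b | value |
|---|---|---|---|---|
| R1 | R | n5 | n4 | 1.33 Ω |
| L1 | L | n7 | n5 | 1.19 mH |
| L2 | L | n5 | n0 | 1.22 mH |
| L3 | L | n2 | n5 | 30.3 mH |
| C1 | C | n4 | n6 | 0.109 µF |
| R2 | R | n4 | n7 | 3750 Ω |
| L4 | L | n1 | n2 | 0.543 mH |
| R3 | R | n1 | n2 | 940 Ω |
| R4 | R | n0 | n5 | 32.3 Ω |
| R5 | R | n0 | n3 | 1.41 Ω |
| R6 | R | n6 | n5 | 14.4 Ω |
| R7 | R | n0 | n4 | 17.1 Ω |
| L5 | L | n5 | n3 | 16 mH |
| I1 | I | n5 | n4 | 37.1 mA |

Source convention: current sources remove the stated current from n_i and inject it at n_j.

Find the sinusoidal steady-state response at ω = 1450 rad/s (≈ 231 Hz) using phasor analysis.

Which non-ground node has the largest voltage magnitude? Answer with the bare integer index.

4

Apply KCL at each of the 7 non-ground nodes and solve the resulting linear system.
Node n1: branches {L4, R3} → V_1 = -0.0006233-0.004310j
Node n2: branches {L3, L4, R3} → V_2 = -0.0006233-0.004310j
Node n3: branches {R5, L5} → V_3 = -0.0002633+2.188e-05j
Node n4: branches {R1, C1, R2, R7, I1} → V_4 = 0.04519-0.004008j
Node n5: branches {R1, L1, L2, L3, R4, R6, L5, I1} → V_5 = -0.0006233-0.004310j
Node n6: branches {C1, R6} → V_6 = -0.0006237-0.004206j
Node n7: branches {L1, R2} → V_7 = -0.0006234-0.004289j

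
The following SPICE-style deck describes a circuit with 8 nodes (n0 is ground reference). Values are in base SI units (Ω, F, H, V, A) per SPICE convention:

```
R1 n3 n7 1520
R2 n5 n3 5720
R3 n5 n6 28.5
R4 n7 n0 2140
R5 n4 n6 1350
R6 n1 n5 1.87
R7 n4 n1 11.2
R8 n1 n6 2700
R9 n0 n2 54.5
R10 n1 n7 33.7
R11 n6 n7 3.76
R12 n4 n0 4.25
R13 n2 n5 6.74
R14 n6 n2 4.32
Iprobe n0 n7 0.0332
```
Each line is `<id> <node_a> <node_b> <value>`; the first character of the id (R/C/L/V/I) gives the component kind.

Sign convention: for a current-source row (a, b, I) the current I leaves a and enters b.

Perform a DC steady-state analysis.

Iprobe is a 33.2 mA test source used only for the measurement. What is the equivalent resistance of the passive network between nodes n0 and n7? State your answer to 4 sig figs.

MNA unknowns: 7 node voltages V₁..V_7
R1: Y=0.0006579 on G[3,7]
R2: Y=0.0001748 on G[5,3]
R3: Y=0.03509 on G[5,6]
R4: Y=0.0004673 on G[7,0]
R5: Y=0.0007407 on G[4,6]
R6: Y=0.5348 on G[1,5]
R7: Y=0.08929 on G[4,1]
R8: Y=0.0003704 on G[1,6]
R9: Y=0.01835 on G[0,2]
R10: Y=0.02967 on G[1,7]
R11: Y=0.2660 on G[6,7]
R12: Y=0.2353 on G[4,0]
R13: Y=0.1484 on G[2,5]
R14: Y=0.2315 on G[6,2]
Iprobe: z[0]−=0.0332, z[7]+=0.0332
solve → V1=0.3712, V2=0.4704, V3=0.5941, V4=0.1031, V5=0.4006, V6=0.5525, V7=0.6455

R_eq = 19.44 Ω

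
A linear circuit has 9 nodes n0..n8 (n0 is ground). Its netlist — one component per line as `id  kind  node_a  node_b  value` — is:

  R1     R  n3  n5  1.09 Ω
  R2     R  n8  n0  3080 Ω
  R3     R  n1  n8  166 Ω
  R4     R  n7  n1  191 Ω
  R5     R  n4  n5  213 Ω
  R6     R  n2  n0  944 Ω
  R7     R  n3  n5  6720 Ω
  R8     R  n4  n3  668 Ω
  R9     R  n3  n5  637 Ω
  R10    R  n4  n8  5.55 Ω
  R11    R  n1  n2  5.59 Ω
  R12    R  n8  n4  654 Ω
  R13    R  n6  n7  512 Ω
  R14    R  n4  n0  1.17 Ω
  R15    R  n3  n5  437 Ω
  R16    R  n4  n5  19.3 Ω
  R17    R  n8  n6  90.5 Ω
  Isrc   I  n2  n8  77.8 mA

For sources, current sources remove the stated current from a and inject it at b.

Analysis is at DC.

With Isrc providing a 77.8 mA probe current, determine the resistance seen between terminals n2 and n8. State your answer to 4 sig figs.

R_eq = 124.2 Ω

MNA unknowns: 8 node voltages V₁..V_8
R1: Y=0.9174 on G[3,5]
R2: Y=0.0003247 on G[8,0]
R3: Y=0.006024 on G[1,8]
R4: Y=0.005236 on G[7,1]
R5: Y=0.004695 on G[4,5]
R6: Y=0.001059 on G[2,0]
R7: Y=0.0001488 on G[3,5]
R8: Y=0.001497 on G[4,3]
R9: Y=0.001570 on G[3,5]
R10: Y=0.1802 on G[4,8]
R11: Y=0.1789 on G[1,2]
R12: Y=0.001529 on G[8,4]
R13: Y=0.001953 on G[6,7]
R14: Y=0.8547 on G[4,0]
R15: Y=0.002288 on G[3,5]
R16: Y=0.05181 on G[4,5]
R17: Y=0.01105 on G[8,6]
Isrc: z[2]−=0.0778, z[8]+=0.0778
solve → V1=-9.217, V2=-9.595, V3=0.01187, V4=0.01187, V5=0.01187, V6=-0.9913, V7=-6.982, V8=0.06769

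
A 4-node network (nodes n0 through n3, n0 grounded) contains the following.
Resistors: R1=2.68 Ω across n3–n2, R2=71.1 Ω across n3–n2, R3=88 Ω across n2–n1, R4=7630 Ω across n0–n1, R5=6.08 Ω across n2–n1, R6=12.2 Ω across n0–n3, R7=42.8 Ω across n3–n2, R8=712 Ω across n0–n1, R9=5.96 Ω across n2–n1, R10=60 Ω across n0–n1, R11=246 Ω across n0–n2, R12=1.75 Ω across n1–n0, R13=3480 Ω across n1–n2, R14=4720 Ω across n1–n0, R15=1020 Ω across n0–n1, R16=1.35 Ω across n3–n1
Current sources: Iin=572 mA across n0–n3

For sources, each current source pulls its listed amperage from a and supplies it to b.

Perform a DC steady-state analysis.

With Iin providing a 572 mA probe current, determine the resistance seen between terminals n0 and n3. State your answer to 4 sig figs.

Element admittances at DC:
  Y(R1) = 0.3731 S between n3,n2
  Y(R2) = 0.01406 S between n3,n2
  Y(R3) = 0.01136 S between n2,n1
  Y(R4) = 0.0001311 S between n0,n1
  Y(R5) = 0.1645 S between n2,n1
  Y(R6) = 0.08197 S between n0,n3
  Y(R7) = 0.02336 S between n3,n2
  Y(R8) = 0.001404 S between n0,n1
  Y(R9) = 0.1678 S between n2,n1
  Y(R10) = 0.01667 S between n0,n1
  Y(R11) = 0.004065 S between n0,n2
  Y(R12) = 0.5714 S between n1,n0
  Y(R13) = 0.0002874 S between n1,n2
  Y(R14) = 0.0002119 S between n1,n0
  Y(R15) = 0.0009804 S between n0,n1
  Y(R16) = 0.7407 S between n3,n1
  Iin: injects 0.572 A into n3 (from n0)
Assemble and solve the 3×3 MNA system:
  V(n1)=0.7829  V(n2)=1.050  V(n3)=1.283

R_eq = 2.244 Ω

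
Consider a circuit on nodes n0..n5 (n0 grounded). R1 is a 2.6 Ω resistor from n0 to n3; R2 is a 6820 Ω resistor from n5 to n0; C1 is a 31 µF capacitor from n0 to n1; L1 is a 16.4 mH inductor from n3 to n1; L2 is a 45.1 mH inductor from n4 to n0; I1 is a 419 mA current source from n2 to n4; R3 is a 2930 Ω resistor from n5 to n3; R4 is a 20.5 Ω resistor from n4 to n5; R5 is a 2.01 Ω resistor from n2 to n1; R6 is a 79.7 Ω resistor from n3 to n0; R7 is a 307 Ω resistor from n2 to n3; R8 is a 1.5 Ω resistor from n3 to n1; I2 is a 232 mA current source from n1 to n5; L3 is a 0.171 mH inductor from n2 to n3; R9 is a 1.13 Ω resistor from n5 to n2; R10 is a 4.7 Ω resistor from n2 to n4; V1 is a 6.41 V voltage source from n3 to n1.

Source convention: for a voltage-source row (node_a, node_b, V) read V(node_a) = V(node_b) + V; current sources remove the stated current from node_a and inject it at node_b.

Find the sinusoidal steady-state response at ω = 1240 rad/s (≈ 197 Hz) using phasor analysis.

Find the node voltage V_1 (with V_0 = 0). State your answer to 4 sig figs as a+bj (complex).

Apply KCL at each of the 5 non-ground nodes and solve the resulting linear system.
Node n1: branches {C1, L1, R5, R8, I2, V1} → V_1 = -6.352+0.6885j
Node n2: branches {I1, R5, R7, L3, R9, R10} → V_2 = -0.01375+0.06841j
Node n3: branches {R1, L1, R3, R6, R7, R8, L3, V1} → V_3 = 0.05834+0.6885j
Node n4: branches {L2, I1, R4, R10} → V_4 = 1.638+0.1816j
Node n5: branches {R2, R3, R4, I2, R9} → V_5 = 0.3209+0.07453j
Source currents: i(V1)=-7.221+0.3795j

-6.352+0.6885j V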